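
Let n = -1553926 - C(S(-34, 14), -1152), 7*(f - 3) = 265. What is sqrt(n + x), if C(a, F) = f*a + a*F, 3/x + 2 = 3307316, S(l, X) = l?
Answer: I*sqrt(94790970701785660610)/7717066 ≈ 1261.6*I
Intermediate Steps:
f = 286/7 (f = 3 + (1/7)*265 = 3 + 265/7 = 286/7 ≈ 40.857)
x = 1/1102438 (x = 3/(-2 + 3307316) = 3/3307314 = 3*(1/3307314) = 1/1102438 ≈ 9.0708e-7)
C(a, F) = 286*a/7 + F*a (C(a, F) = 286*a/7 + a*F = 286*a/7 + F*a)
n = -11141934/7 (n = -1553926 - (-34)*(286 + 7*(-1152))/7 = -1553926 - (-34)*(286 - 8064)/7 = -1553926 - (-34)*(-7778)/7 = -1553926 - 1*264452/7 = -1553926 - 264452/7 = -11141934/7 ≈ -1.5917e+6)
sqrt(n + x) = sqrt(-11141934/7 + 1/1102438) = sqrt(-12283291435085/7717066) = I*sqrt(94790970701785660610)/7717066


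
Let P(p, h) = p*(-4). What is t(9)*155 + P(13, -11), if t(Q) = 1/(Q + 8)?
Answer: -729/17 ≈ -42.882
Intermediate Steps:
t(Q) = 1/(8 + Q)
P(p, h) = -4*p
t(9)*155 + P(13, -11) = 155/(8 + 9) - 4*13 = 155/17 - 52 = -729/17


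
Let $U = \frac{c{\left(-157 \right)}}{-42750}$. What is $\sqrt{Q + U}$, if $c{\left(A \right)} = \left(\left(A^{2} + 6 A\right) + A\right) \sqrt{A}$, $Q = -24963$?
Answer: $\frac{\sqrt{-2027619675 - 44745 i \sqrt{157}}}{285} \approx 0.021844 - 158.0 i$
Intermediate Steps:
$c{\left(A \right)} = \sqrt{A} \left(A^{2} + 7 A\right)$ ($c{\left(A \right)} = \left(A^{2} + 7 A\right) \sqrt{A} = \sqrt{A} \left(A^{2} + 7 A\right)$)
$U = - \frac{157 i \sqrt{157}}{285}$ ($U = \frac{\left(-157\right)^{\frac{3}{2}} \left(7 - 157\right)}{-42750} = - 157 i \sqrt{157} \left(-150\right) \left(- \frac{1}{42750}\right) = 23550 i \sqrt{157} \left(- \frac{1}{42750}\right) = - \frac{157 i \sqrt{157}}{285} \approx - 6.9025 i$)
$\sqrt{Q + U} = \sqrt{-24963 - \frac{157 i \sqrt{157}}{285}}$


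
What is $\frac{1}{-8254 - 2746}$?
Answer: $- \frac{1}{11000} \approx -9.0909 \cdot 10^{-5}$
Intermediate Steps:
$\frac{1}{-8254 - 2746} = \frac{1}{-11000} = - \frac{1}{11000}$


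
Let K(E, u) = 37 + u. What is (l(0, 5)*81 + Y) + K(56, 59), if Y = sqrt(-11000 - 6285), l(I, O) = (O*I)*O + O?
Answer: 501 + I*sqrt(17285) ≈ 501.0 + 131.47*I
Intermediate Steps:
l(I, O) = O + I*O**2 (l(I, O) = (I*O)*O + O = I*O**2 + O = O + I*O**2)
Y = I*sqrt(17285) (Y = sqrt(-17285) = I*sqrt(17285) ≈ 131.47*I)
(l(0, 5)*81 + Y) + K(56, 59) = ((5*(1 + 0*5))*81 + I*sqrt(17285)) + (37 + 59) = ((5*(1 + 0))*81 + I*sqrt(17285)) + 96 = ((5*1)*81 + I*sqrt(17285)) + 96 = (5*81 + I*sqrt(17285)) + 96 = (405 + I*sqrt(17285)) + 96 = 501 + I*sqrt(17285)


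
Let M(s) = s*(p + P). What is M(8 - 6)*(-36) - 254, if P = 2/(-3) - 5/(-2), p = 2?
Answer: -530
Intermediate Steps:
P = 11/6 (P = 2*(-⅓) - 5*(-½) = -⅔ + 5/2 = 11/6 ≈ 1.8333)
M(s) = 23*s/6 (M(s) = s*(2 + 11/6) = s*(23/6) = 23*s/6)
M(8 - 6)*(-36) - 254 = (23*(8 - 6)/6)*(-36) - 254 = ((23/6)*2)*(-36) - 254 = (23/3)*(-36) - 254 = -276 - 254 = -530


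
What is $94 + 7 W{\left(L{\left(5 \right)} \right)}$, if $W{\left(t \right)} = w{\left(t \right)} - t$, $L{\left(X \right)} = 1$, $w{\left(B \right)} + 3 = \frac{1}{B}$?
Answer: $73$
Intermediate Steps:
$w{\left(B \right)} = -3 + \frac{1}{B}$
$W{\left(t \right)} = -3 + \frac{1}{t} - t$ ($W{\left(t \right)} = \left(-3 + \frac{1}{t}\right) - t = -3 + \frac{1}{t} - t$)
$94 + 7 W{\left(L{\left(5 \right)} \right)} = 94 + 7 \left(-3 + 1^{-1} - 1\right) = 94 + 7 \left(-3 + 1 - 1\right) = 94 + 7 \left(-3\right) = 94 - 21 = 73$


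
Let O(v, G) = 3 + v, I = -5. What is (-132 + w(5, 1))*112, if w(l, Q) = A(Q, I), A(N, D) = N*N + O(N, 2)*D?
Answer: -16912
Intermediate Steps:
A(N, D) = N² + D*(3 + N) (A(N, D) = N*N + (3 + N)*D = N² + D*(3 + N))
w(l, Q) = -15 + Q² - 5*Q (w(l, Q) = Q² - 5*(3 + Q) = Q² + (-15 - 5*Q) = -15 + Q² - 5*Q)
(-132 + w(5, 1))*112 = (-132 + (-15 + 1² - 5*1))*112 = (-132 + (-15 + 1 - 5))*112 = (-132 - 19)*112 = -151*112 = -16912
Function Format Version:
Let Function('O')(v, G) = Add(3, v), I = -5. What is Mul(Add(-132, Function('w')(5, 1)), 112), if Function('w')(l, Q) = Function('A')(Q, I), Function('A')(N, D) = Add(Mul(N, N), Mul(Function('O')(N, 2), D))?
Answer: -16912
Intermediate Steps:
Function('A')(N, D) = Add(Pow(N, 2), Mul(D, Add(3, N))) (Function('A')(N, D) = Add(Mul(N, N), Mul(Add(3, N), D)) = Add(Pow(N, 2), Mul(D, Add(3, N))))
Function('w')(l, Q) = Add(-15, Pow(Q, 2), Mul(-5, Q)) (Function('w')(l, Q) = Add(Pow(Q, 2), Mul(-5, Add(3, Q))) = Add(Pow(Q, 2), Add(-15, Mul(-5, Q))) = Add(-15, Pow(Q, 2), Mul(-5, Q)))
Mul(Add(-132, Function('w')(5, 1)), 112) = Mul(Add(-132, Add(-15, Pow(1, 2), Mul(-5, 1))), 112) = Mul(Add(-132, Add(-15, 1, -5)), 112) = Mul(Add(-132, -19), 112) = Mul(-151, 112) = -16912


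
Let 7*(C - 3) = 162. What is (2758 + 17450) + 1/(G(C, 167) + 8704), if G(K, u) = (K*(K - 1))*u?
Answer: 117312128305/5805232 ≈ 20208.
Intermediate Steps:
C = 183/7 (C = 3 + (1/7)*162 = 3 + 162/7 = 183/7 ≈ 26.143)
G(K, u) = K*u*(-1 + K) (G(K, u) = (K*(-1 + K))*u = K*u*(-1 + K))
(2758 + 17450) + 1/(G(C, 167) + 8704) = (2758 + 17450) + 1/((183/7)*167*(-1 + 183/7) + 8704) = 20208 + 1/((183/7)*167*(176/7) + 8704) = 20208 + 1/(5378736/49 + 8704) = 20208 + 1/(5805232/49) = 20208 + 49/5805232 = 117312128305/5805232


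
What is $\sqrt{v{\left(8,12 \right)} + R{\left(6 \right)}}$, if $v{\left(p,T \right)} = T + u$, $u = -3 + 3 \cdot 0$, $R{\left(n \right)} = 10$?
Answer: $\sqrt{19} \approx 4.3589$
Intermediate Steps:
$u = -3$ ($u = -3 + 0 = -3$)
$v{\left(p,T \right)} = -3 + T$ ($v{\left(p,T \right)} = T - 3 = -3 + T$)
$\sqrt{v{\left(8,12 \right)} + R{\left(6 \right)}} = \sqrt{\left(-3 + 12\right) + 10} = \sqrt{9 + 10} = \sqrt{19}$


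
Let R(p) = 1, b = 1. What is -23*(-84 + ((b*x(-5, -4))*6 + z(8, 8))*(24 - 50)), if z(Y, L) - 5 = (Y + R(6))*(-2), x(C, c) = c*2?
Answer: -34546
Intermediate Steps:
x(C, c) = 2*c
z(Y, L) = 3 - 2*Y (z(Y, L) = 5 + (Y + 1)*(-2) = 5 + (1 + Y)*(-2) = 5 + (-2 - 2*Y) = 3 - 2*Y)
-23*(-84 + ((b*x(-5, -4))*6 + z(8, 8))*(24 - 50)) = -23*(-84 + ((1*(2*(-4)))*6 + (3 - 2*8))*(24 - 50)) = -23*(-84 + ((1*(-8))*6 + (3 - 16))*(-26)) = -23*(-84 + (-8*6 - 13)*(-26)) = -23*(-84 + (-48 - 13)*(-26)) = -23*(-84 - 61*(-26)) = -23*(-84 + 1586) = -23*1502 = -34546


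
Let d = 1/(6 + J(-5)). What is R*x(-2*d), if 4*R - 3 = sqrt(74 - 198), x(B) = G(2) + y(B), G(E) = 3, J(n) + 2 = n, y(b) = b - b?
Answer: 9/4 + 3*I*sqrt(31)/2 ≈ 2.25 + 8.3517*I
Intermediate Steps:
y(b) = 0
J(n) = -2 + n
d = -1 (d = 1/(6 + (-2 - 5)) = 1/(6 - 7) = 1/(-1) = -1)
x(B) = 3 (x(B) = 3 + 0 = 3)
R = 3/4 + I*sqrt(31)/2 (R = 3/4 + sqrt(74 - 198)/4 = 3/4 + sqrt(-124)/4 = 3/4 + (2*I*sqrt(31))/4 = 3/4 + I*sqrt(31)/2 ≈ 0.75 + 2.7839*I)
R*x(-2*d) = (3/4 + I*sqrt(31)/2)*3 = 9/4 + 3*I*sqrt(31)/2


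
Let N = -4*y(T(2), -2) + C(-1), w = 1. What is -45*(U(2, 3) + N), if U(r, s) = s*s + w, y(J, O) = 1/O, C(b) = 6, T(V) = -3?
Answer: -810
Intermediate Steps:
U(r, s) = 1 + s**2 (U(r, s) = s*s + 1 = s**2 + 1 = 1 + s**2)
N = 8 (N = -4/(-2) + 6 = -4*(-1/2) + 6 = 2 + 6 = 8)
-45*(U(2, 3) + N) = -45*((1 + 3**2) + 8) = -45*((1 + 9) + 8) = -45*(10 + 8) = -45*18 = -810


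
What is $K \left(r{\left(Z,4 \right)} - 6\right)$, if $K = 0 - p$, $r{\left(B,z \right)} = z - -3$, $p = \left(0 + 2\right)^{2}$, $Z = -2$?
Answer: $-4$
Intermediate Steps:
$p = 4$ ($p = 2^{2} = 4$)
$r{\left(B,z \right)} = 3 + z$ ($r{\left(B,z \right)} = z + 3 = 3 + z$)
$K = -4$ ($K = 0 - 4 = -4$)
$K \left(r{\left(Z,4 \right)} - 6\right) = - 4 \left(\left(3 + 4\right) - 6\right) = - 4 \left(7 - 6\right) = \left(-4\right) 1 = -4$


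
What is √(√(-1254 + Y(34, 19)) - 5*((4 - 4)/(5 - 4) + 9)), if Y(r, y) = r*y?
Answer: √(-45 + 4*I*√38) ≈ 1.7766 + 6.9395*I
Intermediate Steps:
√(√(-1254 + Y(34, 19)) - 5*((4 - 4)/(5 - 4) + 9)) = √(√(-1254 + 34*19) - 5*((4 - 4)/(5 - 4) + 9)) = √(√(-1254 + 646) - 5*(0/1 + 9)) = √(√(-608) - 5*(0*1 + 9)) = √(4*I*√38 - 5*(0 + 9)) = √(4*I*√38 - 5*9) = √(4*I*√38 - 45) = √(-45 + 4*I*√38)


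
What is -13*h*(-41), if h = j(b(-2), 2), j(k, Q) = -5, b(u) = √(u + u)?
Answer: -2665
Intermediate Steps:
b(u) = √2*√u (b(u) = √(2*u) = √2*√u)
h = -5
-13*h*(-41) = -13*(-5)*(-41) = 65*(-41) = -2665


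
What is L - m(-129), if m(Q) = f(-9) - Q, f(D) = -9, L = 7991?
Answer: 7871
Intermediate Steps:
m(Q) = -9 - Q
L - m(-129) = 7991 - (-9 - 1*(-129)) = 7991 - (-9 + 129) = 7991 - 1*120 = 7991 - 120 = 7871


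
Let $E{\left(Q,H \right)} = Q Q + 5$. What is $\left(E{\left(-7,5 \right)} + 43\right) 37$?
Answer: $3589$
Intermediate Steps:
$E{\left(Q,H \right)} = 5 + Q^{2}$ ($E{\left(Q,H \right)} = Q^{2} + 5 = 5 + Q^{2}$)
$\left(E{\left(-7,5 \right)} + 43\right) 37 = \left(\left(5 + \left(-7\right)^{2}\right) + 43\right) 37 = \left(\left(5 + 49\right) + 43\right) 37 = \left(54 + 43\right) 37 = 97 \cdot 37 = 3589$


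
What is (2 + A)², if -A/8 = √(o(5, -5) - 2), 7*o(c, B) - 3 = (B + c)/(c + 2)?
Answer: -676/7 - 32*I*√77/7 ≈ -96.571 - 40.114*I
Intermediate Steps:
o(c, B) = 3/7 + (B + c)/(7*(2 + c)) (o(c, B) = 3/7 + ((B + c)/(c + 2))/7 = 3/7 + ((B + c)/(2 + c))/7 = 3/7 + (B + c)/(7*(2 + c)))
A = -8*I*√77/7 (A = -8*√((6 - 5 + 4*5)/(7*(2 + 5)) - 2) = -8*√((⅐)*(6 - 5 + 20)/7 - 2) = -8*√((⅐)*(⅐)*21 - 2) = -8*√(3/7 - 2) = -8*I*√77/7 ≈ -10.029*I)
(2 + A)² = (2 - 8*I*√77/7)²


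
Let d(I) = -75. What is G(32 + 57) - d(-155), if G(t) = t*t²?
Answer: 705044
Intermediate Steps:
G(t) = t³
G(32 + 57) - d(-155) = (32 + 57)³ - 1*(-75) = 89³ + 75 = 704969 + 75 = 705044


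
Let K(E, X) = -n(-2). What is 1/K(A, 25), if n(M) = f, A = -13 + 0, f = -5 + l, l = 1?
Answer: 1/4 ≈ 0.25000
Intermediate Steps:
f = -4 (f = -5 + 1 = -4)
A = -13
n(M) = -4
K(E, X) = 4 (K(E, X) = -1*(-4) = 4)
1/K(A, 25) = 1/4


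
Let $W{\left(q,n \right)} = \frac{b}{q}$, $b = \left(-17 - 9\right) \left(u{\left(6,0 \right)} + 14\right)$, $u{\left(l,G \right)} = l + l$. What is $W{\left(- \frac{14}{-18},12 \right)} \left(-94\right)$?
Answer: $\frac{571896}{7} \approx 81699.0$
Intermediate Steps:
$u{\left(l,G \right)} = 2 l$
$b = -676$ ($b = \left(-17 - 9\right) \left(2 \cdot 6 + 14\right) = - 26 \left(12 + 14\right) = \left(-26\right) 26 = -676$)
$W{\left(q,n \right)} = - \frac{676}{q}$
$W{\left(- \frac{14}{-18},12 \right)} \left(-94\right) = - \frac{676}{\left(-14\right) \frac{1}{-18}} \left(-94\right) = - \frac{676}{\left(-14\right) \left(- \frac{1}{18}\right)} \left(-94\right) = - \frac{676}{\frac{7}{9}} \left(-94\right) = \left(-676\right) \frac{9}{7} \left(-94\right) = \left(- \frac{6084}{7}\right) \left(-94\right) = \frac{571896}{7}$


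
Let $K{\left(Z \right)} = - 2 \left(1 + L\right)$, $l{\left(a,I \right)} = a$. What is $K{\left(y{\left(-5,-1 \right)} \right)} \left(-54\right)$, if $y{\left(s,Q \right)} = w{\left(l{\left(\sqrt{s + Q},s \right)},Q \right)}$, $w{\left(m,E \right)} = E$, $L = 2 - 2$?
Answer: $108$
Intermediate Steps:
$L = 0$ ($L = 2 - 2 = 0$)
$y{\left(s,Q \right)} = Q$
$K{\left(Z \right)} = -2$ ($K{\left(Z \right)} = - 2 \left(1 + 0\right) = \left(-2\right) 1 = -2$)
$K{\left(y{\left(-5,-1 \right)} \right)} \left(-54\right) = \left(-2\right) \left(-54\right) = 108$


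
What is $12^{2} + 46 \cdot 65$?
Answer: $3134$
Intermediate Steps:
$12^{2} + 46 \cdot 65 = 144 + 2990 = 3134$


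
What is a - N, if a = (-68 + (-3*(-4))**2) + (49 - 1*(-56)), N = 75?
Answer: 106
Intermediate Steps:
a = 181 (a = (-68 + 12**2) + (49 + 56) = (-68 + 144) + 105 = 76 + 105 = 181)
a - N = 181 - 1*75 = 181 - 75 = 106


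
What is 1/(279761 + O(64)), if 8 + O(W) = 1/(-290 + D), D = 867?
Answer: 577/161417482 ≈ 3.5746e-6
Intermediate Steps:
O(W) = -4615/577 (O(W) = -8 + 1/(-290 + 867) = -8 + 1/577 = -4615/577)
1/(279761 + O(64)) = 1/(279761 - 4615/577) = 1/(161417482/577) = 577/161417482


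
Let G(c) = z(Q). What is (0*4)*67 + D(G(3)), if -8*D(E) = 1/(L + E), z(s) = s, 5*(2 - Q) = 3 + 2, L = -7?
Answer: 1/48 ≈ 0.020833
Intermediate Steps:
Q = 1 (Q = 2 - (3 + 2)/5 = 2 - ⅕*5 = 2 - 1 = 1)
G(c) = 1
D(E) = -1/(8*(-7 + E))
(0*4)*67 + D(G(3)) = (0*4)*67 - 1/(-56 + 8*1) = 0*67 - 1/(-56 + 8) = 0 - 1/(-48) = 0 - 1*(-1/48) = 0 + 1/48 = 1/48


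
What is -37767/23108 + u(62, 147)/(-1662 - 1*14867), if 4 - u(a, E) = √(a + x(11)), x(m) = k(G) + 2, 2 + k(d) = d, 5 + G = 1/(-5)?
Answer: -624343175/381952132 + 2*√355/82645 ≈ -1.6342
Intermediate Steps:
G = -26/5 (G = -5 + 1/(-5) = -5 - ⅕ = -26/5 ≈ -5.2000)
k(d) = -2 + d
x(m) = -26/5 (x(m) = (-2 - 26/5) + 2 = -36/5 + 2 = -26/5)
u(a, E) = 4 - √(-26/5 + a) (u(a, E) = 4 - √(a - 26/5) = 4 - √(-26/5 + a))
-37767/23108 + u(62, 147)/(-1662 - 1*14867) = -37767/23108 + (4 - √(-130 + 25*62)/5)/(-1662 - 1*14867) = -37767*1/23108 + (4 - √(-130 + 1550)/5)/(-1662 - 14867) = -37767/23108 + (4 - 2*√355/5)/(-16529) = -37767/23108 + (4 - 2*√355/5)*(-1/16529) = -37767/23108 + (-4/16529 + 2*√355/82645) = -624343175/381952132 + 2*√355/82645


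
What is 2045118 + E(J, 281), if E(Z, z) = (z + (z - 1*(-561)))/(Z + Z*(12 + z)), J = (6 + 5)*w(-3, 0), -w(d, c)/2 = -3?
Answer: 39683470795/19404 ≈ 2.0451e+6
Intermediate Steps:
w(d, c) = 6 (w(d, c) = -2*(-3) = 6)
J = 66 (J = (6 + 5)*6 = 11*6 = 66)
E(Z, z) = (561 + 2*z)/(Z + Z*(12 + z)) (E(Z, z) = (z + (z + 561))/(Z + Z*(12 + z)) = (z + (561 + z))/(Z + Z*(12 + z)) = (561 + 2*z)/(Z + Z*(12 + z)))
2045118 + E(J, 281) = 2045118 + (561 + 2*281)/(66*(13 + 281)) = 2045118 + (1/66)*(561 + 562)/294 = 2045118 + (1/66)*(1/294)*1123 = 2045118 + 1123/19404 = 39683470795/19404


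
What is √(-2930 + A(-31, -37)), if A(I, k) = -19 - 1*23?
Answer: 2*I*√743 ≈ 54.516*I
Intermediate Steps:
A(I, k) = -42 (A(I, k) = -19 - 23 = -42)
√(-2930 + A(-31, -37)) = √(-2930 - 42) = √(-2972) = 2*I*√743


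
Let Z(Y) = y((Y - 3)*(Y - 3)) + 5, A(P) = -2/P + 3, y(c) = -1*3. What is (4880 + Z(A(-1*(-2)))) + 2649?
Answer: 7531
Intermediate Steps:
y(c) = -3
A(P) = 3 - 2/P
Z(Y) = 2 (Z(Y) = -3 + 5 = 2)
(4880 + Z(A(-1*(-2)))) + 2649 = (4880 + 2) + 2649 = 4882 + 2649 = 7531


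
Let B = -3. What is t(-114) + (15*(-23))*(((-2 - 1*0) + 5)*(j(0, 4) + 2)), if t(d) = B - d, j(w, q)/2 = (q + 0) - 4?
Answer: -1959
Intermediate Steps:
j(w, q) = -8 + 2*q (j(w, q) = 2*((q + 0) - 4) = 2*(q - 4) = 2*(-4 + q) = -8 + 2*q)
t(d) = -3 - d
t(-114) + (15*(-23))*(((-2 - 1*0) + 5)*(j(0, 4) + 2)) = (-3 - 1*(-114)) + (15*(-23))*(((-2 - 1*0) + 5)*((-8 + 2*4) + 2)) = (-3 + 114) - 345*((-2 + 0) + 5)*((-8 + 8) + 2) = 111 - 345*(-2 + 5)*(0 + 2) = 111 - 1035*2 = 111 - 345*6 = 111 - 2070 = -1959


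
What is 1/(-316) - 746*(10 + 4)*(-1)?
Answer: 3300303/316 ≈ 10444.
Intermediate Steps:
1/(-316) - 746*(10 + 4)*(-1) = -1/316 - 10444*(-1) = -1/316 - 746*(-14) = -1/316 + 10444 = 3300303/316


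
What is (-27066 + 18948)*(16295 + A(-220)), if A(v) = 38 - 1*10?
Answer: -132510114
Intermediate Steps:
A(v) = 28 (A(v) = 38 - 10 = 28)
(-27066 + 18948)*(16295 + A(-220)) = (-27066 + 18948)*(16295 + 28) = -8118*16323 = -132510114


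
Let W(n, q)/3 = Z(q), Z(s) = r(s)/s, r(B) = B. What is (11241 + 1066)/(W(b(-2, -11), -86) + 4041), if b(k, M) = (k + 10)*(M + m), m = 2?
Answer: 12307/4044 ≈ 3.0433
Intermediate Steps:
b(k, M) = (2 + M)*(10 + k) (b(k, M) = (k + 10)*(M + 2) = (10 + k)*(2 + M) = (2 + M)*(10 + k))
Z(s) = 1 (Z(s) = s/s = 1)
W(n, q) = 3 (W(n, q) = 3*1 = 3)
(11241 + 1066)/(W(b(-2, -11), -86) + 4041) = (11241 + 1066)/(3 + 4041) = 12307/4044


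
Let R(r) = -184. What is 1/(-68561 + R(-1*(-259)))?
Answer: -1/68745 ≈ -1.4547e-5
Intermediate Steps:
1/(-68561 + R(-1*(-259))) = 1/(-68561 - 184) = 1/(-68745) = -1/68745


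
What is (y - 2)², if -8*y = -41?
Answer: 625/64 ≈ 9.7656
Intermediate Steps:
y = 41/8 (y = -⅛*(-41) = 41/8 ≈ 5.1250)
(y - 2)² = (41/8 - 2)² = (25/8)² = 625/64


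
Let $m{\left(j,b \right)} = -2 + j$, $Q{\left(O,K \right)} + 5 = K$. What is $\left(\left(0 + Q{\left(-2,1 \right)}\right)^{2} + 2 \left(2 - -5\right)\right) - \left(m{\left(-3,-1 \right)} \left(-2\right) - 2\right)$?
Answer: $22$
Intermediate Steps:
$Q{\left(O,K \right)} = -5 + K$
$\left(\left(0 + Q{\left(-2,1 \right)}\right)^{2} + 2 \left(2 - -5\right)\right) - \left(m{\left(-3,-1 \right)} \left(-2\right) - 2\right) = \left(\left(0 + \left(-5 + 1\right)\right)^{2} + 2 \left(2 - -5\right)\right) - \left(\left(-2 - 3\right) \left(-2\right) - 2\right) = \left(\left(0 - 4\right)^{2} + 2 \left(2 + 5\right)\right) - \left(\left(-5\right) \left(-2\right) - 2\right) = \left(\left(-4\right)^{2} + 2 \cdot 7\right) - \left(10 - 2\right) = \left(16 + 14\right) - 8 = 30 - 8 = 22$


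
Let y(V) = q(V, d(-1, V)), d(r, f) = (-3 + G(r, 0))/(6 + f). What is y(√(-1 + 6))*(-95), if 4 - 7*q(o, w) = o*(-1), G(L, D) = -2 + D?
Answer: -380/7 - 95*√5/7 ≈ -84.632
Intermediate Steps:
d(r, f) = -5/(6 + f) (d(r, f) = (-3 + (-2 + 0))/(6 + f) = (-3 - 2)/(6 + f) = -5/(6 + f))
q(o, w) = 4/7 + o/7 (q(o, w) = 4/7 - o*(-1)/7 = 4/7 - (-1)*o/7 = 4/7 + o/7)
y(V) = 4/7 + V/7
y(√(-1 + 6))*(-95) = (4/7 + √(-1 + 6)/7)*(-95) = (4/7 + √5/7)*(-95) = -380/7 - 95*√5/7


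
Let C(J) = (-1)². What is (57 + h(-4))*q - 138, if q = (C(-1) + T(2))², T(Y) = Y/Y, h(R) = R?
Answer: 74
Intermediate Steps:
C(J) = 1
T(Y) = 1
q = 4 (q = (1 + 1)² = 2² = 4)
(57 + h(-4))*q - 138 = (57 - 4)*4 - 138 = 53*4 - 138 = 212 - 138 = 74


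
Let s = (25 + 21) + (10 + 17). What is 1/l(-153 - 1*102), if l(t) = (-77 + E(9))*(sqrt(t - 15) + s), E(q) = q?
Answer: I/(68*(-73*I + 3*sqrt(30))) ≈ -0.00019174 + 4.3158e-5*I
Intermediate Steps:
s = 73 (s = 46 + 27 = 73)
l(t) = -4964 - 68*sqrt(-15 + t) (l(t) = (-77 + 9)*(sqrt(t - 15) + 73) = -68*(sqrt(-15 + t) + 73) = -68*(73 + sqrt(-15 + t)) = -4964 - 68*sqrt(-15 + t))
1/l(-153 - 1*102) = 1/(-4964 - 68*sqrt(-15 + (-153 - 1*102))) = 1/(-4964 - 68*sqrt(-15 + (-153 - 102))) = 1/(-4964 - 68*sqrt(-15 - 255)) = 1/(-4964 - 204*I*sqrt(30))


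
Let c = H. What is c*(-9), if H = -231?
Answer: 2079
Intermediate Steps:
c = -231
c*(-9) = -231*(-9) = 2079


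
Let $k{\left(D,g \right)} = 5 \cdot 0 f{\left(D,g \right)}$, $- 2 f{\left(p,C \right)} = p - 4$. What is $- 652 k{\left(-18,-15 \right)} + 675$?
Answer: $675$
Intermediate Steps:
$f{\left(p,C \right)} = 2 - \frac{p}{2}$ ($f{\left(p,C \right)} = - \frac{p - 4}{2} = - \frac{-4 + p}{2} = 2 - \frac{p}{2}$)
$k{\left(D,g \right)} = 0$ ($k{\left(D,g \right)} = 5 \cdot 0 \left(2 - \frac{D}{2}\right) = 0 \left(2 - \frac{D}{2}\right) = 0$)
$- 652 k{\left(-18,-15 \right)} + 675 = \left(-652\right) 0 + 675 = 0 + 675 = 675$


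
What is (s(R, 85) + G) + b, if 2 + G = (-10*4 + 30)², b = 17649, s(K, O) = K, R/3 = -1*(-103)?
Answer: 18056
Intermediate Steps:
R = 309 (R = 3*(-1*(-103)) = 3*103 = 309)
G = 98 (G = -2 + (-10*4 + 30)² = -2 + (-40 + 30)² = -2 + (-10)² = -2 + 100 = 98)
(s(R, 85) + G) + b = (309 + 98) + 17649 = 407 + 17649 = 18056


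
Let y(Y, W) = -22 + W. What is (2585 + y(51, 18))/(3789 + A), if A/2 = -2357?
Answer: -2581/925 ≈ -2.7903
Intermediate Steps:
A = -4714 (A = 2*(-2357) = -4714)
(2585 + y(51, 18))/(3789 + A) = (2585 + (-22 + 18))/(3789 - 4714) = (2585 - 4)/(-925) = 2581*(-1/925) = -2581/925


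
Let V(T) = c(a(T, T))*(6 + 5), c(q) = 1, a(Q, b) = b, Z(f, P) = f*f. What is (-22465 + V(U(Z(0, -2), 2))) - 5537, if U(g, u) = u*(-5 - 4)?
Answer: -27991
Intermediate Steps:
Z(f, P) = f²
U(g, u) = -9*u (U(g, u) = u*(-9) = -9*u)
V(T) = 11 (V(T) = 1*(6 + 5) = 1*11 = 11)
(-22465 + V(U(Z(0, -2), 2))) - 5537 = (-22465 + 11) - 5537 = -22454 - 5537 = -27991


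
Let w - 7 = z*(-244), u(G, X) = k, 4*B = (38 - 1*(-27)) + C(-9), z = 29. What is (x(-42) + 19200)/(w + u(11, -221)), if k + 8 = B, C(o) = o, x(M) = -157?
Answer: -19043/7063 ≈ -2.6962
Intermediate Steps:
B = 14 (B = ((38 - 1*(-27)) - 9)/4 = ((38 + 27) - 9)/4 = (65 - 9)/4 = (¼)*56 = 14)
k = 6 (k = -8 + 14 = 6)
u(G, X) = 6
w = -7069 (w = 7 + 29*(-244) = 7 - 7076 = -7069)
(x(-42) + 19200)/(w + u(11, -221)) = (-157 + 19200)/(-7069 + 6) = 19043/(-7063) = 19043*(-1/7063) = -19043/7063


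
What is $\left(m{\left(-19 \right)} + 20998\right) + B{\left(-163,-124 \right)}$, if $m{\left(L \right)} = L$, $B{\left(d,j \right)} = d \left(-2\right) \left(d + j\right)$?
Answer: $-72583$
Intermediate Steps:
$B{\left(d,j \right)} = - 2 d \left(d + j\right)$
$\left(m{\left(-19 \right)} + 20998\right) + B{\left(-163,-124 \right)} = \left(-19 + 20998\right) - - 326 \left(-163 - 124\right) = 20979 - \left(-326\right) \left(-287\right) = 20979 - 93562 = -72583$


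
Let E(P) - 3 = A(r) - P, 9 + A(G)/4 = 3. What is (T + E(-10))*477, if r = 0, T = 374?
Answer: 173151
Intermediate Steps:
A(G) = -24 (A(G) = -36 + 4*3 = -36 + 12 = -24)
E(P) = -21 - P (E(P) = 3 + (-24 - P) = -21 - P)
(T + E(-10))*477 = (374 + (-21 - 1*(-10)))*477 = (374 + (-21 + 10))*477 = (374 - 11)*477 = 363*477 = 173151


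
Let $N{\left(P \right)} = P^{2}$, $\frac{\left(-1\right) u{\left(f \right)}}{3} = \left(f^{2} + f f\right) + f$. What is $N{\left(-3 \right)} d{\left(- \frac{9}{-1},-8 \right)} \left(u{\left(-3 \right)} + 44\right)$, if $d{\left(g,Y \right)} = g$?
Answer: $-81$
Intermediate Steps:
$u{\left(f \right)} = - 6 f^{2} - 3 f$ ($u{\left(f \right)} = - 3 \left(\left(f^{2} + f f\right) + f\right) = - 3 \left(\left(f^{2} + f^{2}\right) + f\right) = - 3 \left(2 f^{2} + f\right) = - 3 \left(f + 2 f^{2}\right) = - 6 f^{2} - 3 f$)
$N{\left(-3 \right)} d{\left(- \frac{9}{-1},-8 \right)} \left(u{\left(-3 \right)} + 44\right) = \left(-3\right)^{2} \left(- \frac{9}{-1}\right) \left(\left(-3\right) \left(-3\right) \left(1 + 2 \left(-3\right)\right) + 44\right) = 9 \left(\left(-9\right) \left(-1\right)\right) \left(\left(-3\right) \left(-3\right) \left(1 - 6\right) + 44\right) = 9 \cdot 9 \left(\left(-3\right) \left(-3\right) \left(-5\right) + 44\right) = 81 \left(-45 + 44\right) = 81 \left(-1\right) = -81$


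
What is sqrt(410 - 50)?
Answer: 6*sqrt(10) ≈ 18.974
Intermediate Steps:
sqrt(410 - 50) = sqrt(360) = 6*sqrt(10)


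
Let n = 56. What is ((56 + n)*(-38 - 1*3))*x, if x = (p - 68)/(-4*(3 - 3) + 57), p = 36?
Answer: 146944/57 ≈ 2578.0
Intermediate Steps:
x = -32/57 (x = (36 - 68)/(-4*(3 - 3) + 57) = -32/(-4*0 + 57) = -32/(0 + 57) = -32/57 ≈ -0.56140)
((56 + n)*(-38 - 1*3))*x = ((56 + 56)*(-38 - 1*3))*(-32/57) = (112*(-38 - 3))*(-32/57) = (112*(-41))*(-32/57) = -4592*(-32/57) = 146944/57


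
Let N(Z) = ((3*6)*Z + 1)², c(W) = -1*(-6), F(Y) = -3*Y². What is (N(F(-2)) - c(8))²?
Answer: 2136195961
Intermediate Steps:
c(W) = 6
N(Z) = (1 + 18*Z)² (N(Z) = (18*Z + 1)² = (1 + 18*Z)²)
(N(F(-2)) - c(8))² = ((1 + 18*(-3*(-2)²))² - 1*6)² = ((1 + 18*(-3*4))² - 6)² = ((1 + 18*(-12))² - 6)² = ((1 - 216)² - 6)² = ((-215)² - 6)² = (46225 - 6)² = 46219² = 2136195961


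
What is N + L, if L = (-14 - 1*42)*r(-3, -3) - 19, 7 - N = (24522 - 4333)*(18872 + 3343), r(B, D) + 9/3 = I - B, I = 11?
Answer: -448499263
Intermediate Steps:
r(B, D) = 8 - B (r(B, D) = -3 + (11 - B) = 8 - B)
N = -448498628 (N = 7 - (24522 - 4333)*(18872 + 3343) = 7 - 20189*22215 = 7 - 1*448498635 = 7 - 448498635 = -448498628)
L = -635 (L = (-14 - 1*42)*(8 - 1*(-3)) - 19 = (-14 - 42)*(8 + 3) - 19 = -56*11 - 19 = -616 - 19 = -635)
N + L = -448498628 - 635 = -448499263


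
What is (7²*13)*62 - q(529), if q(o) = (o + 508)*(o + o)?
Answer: -1057652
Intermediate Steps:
q(o) = 2*o*(508 + o) (q(o) = (508 + o)*(2*o) = 2*o*(508 + o))
(7²*13)*62 - q(529) = (7²*13)*62 - 2*529*(508 + 529) = (49*13)*62 - 2*529*1037 = 637*62 - 1*1097146 = 39494 - 1097146 = -1057652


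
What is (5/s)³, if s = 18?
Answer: 125/5832 ≈ 0.021433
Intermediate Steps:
(5/s)³ = (5/18)³ = 125/5832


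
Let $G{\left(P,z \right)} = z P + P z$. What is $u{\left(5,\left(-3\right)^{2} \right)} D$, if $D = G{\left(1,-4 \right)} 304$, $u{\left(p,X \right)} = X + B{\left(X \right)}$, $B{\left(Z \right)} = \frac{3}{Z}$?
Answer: $- \frac{68096}{3} \approx -22699.0$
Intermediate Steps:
$G{\left(P,z \right)} = 2 P z$ ($G{\left(P,z \right)} = P z + P z = 2 P z$)
$u{\left(p,X \right)} = X + \frac{3}{X}$
$D = -2432$ ($D = 2 \cdot 1 \left(-4\right) 304 = \left(-8\right) 304 = -2432$)
$u{\left(5,\left(-3\right)^{2} \right)} D = \left(\left(-3\right)^{2} + \frac{3}{\left(-3\right)^{2}}\right) \left(-2432\right) = \left(9 + \frac{3}{9}\right) \left(-2432\right) = \left(9 + 3 \cdot \frac{1}{9}\right) \left(-2432\right) = \left(9 + \frac{1}{3}\right) \left(-2432\right) = \frac{28}{3} \left(-2432\right) = - \frac{68096}{3}$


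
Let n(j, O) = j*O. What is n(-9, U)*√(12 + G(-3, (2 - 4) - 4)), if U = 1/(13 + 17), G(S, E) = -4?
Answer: -3*√2/5 ≈ -0.84853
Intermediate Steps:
U = 1/30 ≈ 0.033333
n(j, O) = O*j
n(-9, U)*√(12 + G(-3, (2 - 4) - 4)) = ((1/30)*(-9))*√(12 - 4) = -3*√2/5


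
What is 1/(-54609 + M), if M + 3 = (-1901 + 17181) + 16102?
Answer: -1/23230 ≈ -4.3048e-5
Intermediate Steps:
M = 31379 (M = -3 + ((-1901 + 17181) + 16102) = -3 + (15280 + 16102) = -3 + 31382 = 31379)
1/(-54609 + M) = 1/(-54609 + 31379) = 1/(-23230) = -1/23230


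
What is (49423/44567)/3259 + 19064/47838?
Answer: 1385646555533/3474087719907 ≈ 0.39885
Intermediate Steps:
(49423/44567)/3259 + 19064/47838 = (49423*(1/44567))*(1/3259) + 19064*(1/47838) = (49423/44567)*(1/3259) + 9532/23919 = 49423/145243853 + 9532/23919 = 1385646555533/3474087719907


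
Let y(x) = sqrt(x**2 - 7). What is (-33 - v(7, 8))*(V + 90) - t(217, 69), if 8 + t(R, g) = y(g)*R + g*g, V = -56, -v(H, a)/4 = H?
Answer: -4923 - 217*sqrt(4754) ≈ -19885.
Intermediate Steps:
v(H, a) = -4*H
y(x) = sqrt(-7 + x**2)
t(R, g) = -8 + g**2 + R*sqrt(-7 + g**2) (t(R, g) = -8 + (sqrt(-7 + g**2)*R + g*g) = -8 + (R*sqrt(-7 + g**2) + g**2) = -8 + (g**2 + R*sqrt(-7 + g**2)) = -8 + g**2 + R*sqrt(-7 + g**2))
(-33 - v(7, 8))*(V + 90) - t(217, 69) = (-33 - (-4)*7)*(-56 + 90) - (-8 + 69**2 + 217*sqrt(-7 + 69**2)) = (-33 - 1*(-28))*34 - (-8 + 4761 + 217*sqrt(-7 + 4761)) = (-33 + 28)*34 - (-8 + 4761 + 217*sqrt(4754)) = -5*34 - (4753 + 217*sqrt(4754)) = -170 + (-4753 - 217*sqrt(4754)) = -4923 - 217*sqrt(4754)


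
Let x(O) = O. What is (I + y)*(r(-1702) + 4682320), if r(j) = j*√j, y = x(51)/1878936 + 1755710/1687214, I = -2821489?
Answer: -872529687888415703227130/66045148423 + 1268640783873023225147*I*√1702/264180593692 ≈ -1.3211e+13 + 1.9812e+11*I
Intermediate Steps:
y = 549825462079/528361187384 (y = 51/1878936 + 1755710/1687214 = 51*(1/1878936) + 1755710*(1/1687214) = 17/626312 + 877855/843607 = 549825462079/528361187384 ≈ 1.0406)
r(j) = j^(3/2)
(I + y)*(r(-1702) + 4682320) = (-2821489 + 549825462079/528361187384)*((-1702)^(3/2) + 4682320) = -1490764728405432697*(-1702*I*√1702 + 4682320)/528361187384 = -1490764728405432697*(4682320 - 1702*I*√1702)/528361187384 = -872529687888415703227130/66045148423 + 1268640783873023225147*I*√1702/264180593692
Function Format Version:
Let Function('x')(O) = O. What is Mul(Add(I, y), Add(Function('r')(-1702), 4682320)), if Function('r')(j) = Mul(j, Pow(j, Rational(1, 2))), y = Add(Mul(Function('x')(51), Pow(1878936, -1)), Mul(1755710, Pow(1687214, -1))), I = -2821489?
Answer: Add(Rational(-872529687888415703227130, 66045148423), Mul(Rational(1268640783873023225147, 264180593692), I, Pow(1702, Rational(1, 2)))) ≈ Add(-1.3211e+13, Mul(1.9812e+11, I))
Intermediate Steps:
y = Rational(549825462079, 528361187384) (y = Add(Mul(51, Pow(1878936, -1)), Mul(1755710, Pow(1687214, -1))) = Add(Mul(51, Rational(1, 1878936)), Mul(1755710, Rational(1, 1687214))) = Add(Rational(17, 626312), Rational(877855, 843607)) = Rational(549825462079, 528361187384) ≈ 1.0406)
Function('r')(j) = Pow(j, Rational(3, 2))
Mul(Add(I, y), Add(Function('r')(-1702), 4682320)) = Mul(Add(-2821489, Rational(549825462079, 528361187384)), Add(Pow(-1702, Rational(3, 2)), 4682320)) = Mul(Rational(-1490764728405432697, 528361187384), Add(Mul(-1702, I, Pow(1702, Rational(1, 2))), 4682320)) = Mul(Rational(-1490764728405432697, 528361187384), Add(4682320, Mul(-1702, I, Pow(1702, Rational(1, 2))))) = Add(Rational(-872529687888415703227130, 66045148423), Mul(Rational(1268640783873023225147, 264180593692), I, Pow(1702, Rational(1, 2))))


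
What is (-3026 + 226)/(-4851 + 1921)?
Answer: 280/293 ≈ 0.95563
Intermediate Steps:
(-3026 + 226)/(-4851 + 1921) = -2800/(-2930) = -2800*(-1/2930) = 280/293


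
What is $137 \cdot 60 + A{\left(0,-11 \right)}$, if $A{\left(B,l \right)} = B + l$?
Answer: $8209$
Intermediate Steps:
$137 \cdot 60 + A{\left(0,-11 \right)} = 137 \cdot 60 + \left(0 - 11\right) = 8220 - 11 = 8209$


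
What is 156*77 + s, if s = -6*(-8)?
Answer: 12060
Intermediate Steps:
s = 48
156*77 + s = 156*77 + 48 = 12012 + 48 = 12060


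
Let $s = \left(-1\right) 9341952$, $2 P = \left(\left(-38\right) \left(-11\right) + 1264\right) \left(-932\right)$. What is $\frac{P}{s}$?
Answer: $\frac{195953}{2335488} \approx 0.083902$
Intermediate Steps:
$P = -783812$ ($P = \frac{\left(\left(-38\right) \left(-11\right) + 1264\right) \left(-932\right)}{2} = \frac{\left(418 + 1264\right) \left(-932\right)}{2} = \frac{1682 \left(-932\right)}{2} = \frac{1}{2} \left(-1567624\right) = -783812$)
$s = -9341952$
$\frac{P}{s} = - \frac{783812}{-9341952} = \left(-783812\right) \left(- \frac{1}{9341952}\right) = \frac{195953}{2335488}$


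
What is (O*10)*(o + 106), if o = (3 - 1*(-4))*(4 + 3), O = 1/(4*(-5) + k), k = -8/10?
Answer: -3875/52 ≈ -74.519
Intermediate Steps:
k = -⅘ (k = -8*⅒ = -⅘ ≈ -0.80000)
O = -5/104 (O = 1/(4*(-5) - ⅘) = 1/(-20 - ⅘) = 1/(-104/5) = -5/104 ≈ -0.048077)
o = 49 (o = (3 + 4)*7 = 7*7 = 49)
(O*10)*(o + 106) = (-5/104*10)*(49 + 106) = -25/52*155 = -3875/52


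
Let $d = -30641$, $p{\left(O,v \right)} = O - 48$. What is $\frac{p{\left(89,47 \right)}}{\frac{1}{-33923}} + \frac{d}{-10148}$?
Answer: $- \frac{14114244123}{10148} \approx -1.3908 \cdot 10^{6}$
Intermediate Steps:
$p{\left(O,v \right)} = -48 + O$ ($p{\left(O,v \right)} = O - 48 = -48 + O$)
$\frac{p{\left(89,47 \right)}}{\frac{1}{-33923}} + \frac{d}{-10148} = \frac{-48 + 89}{\frac{1}{-33923}} - \frac{30641}{-10148} = \frac{41}{- \frac{1}{33923}} - - \frac{30641}{10148} = 41 \left(-33923\right) + \frac{30641}{10148} = -1390843 + \frac{30641}{10148} = - \frac{14114244123}{10148}$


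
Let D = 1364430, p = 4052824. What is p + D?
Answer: 5417254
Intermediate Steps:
p + D = 4052824 + 1364430 = 5417254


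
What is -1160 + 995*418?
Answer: 414750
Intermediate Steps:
-1160 + 995*418 = -1160 + 415910 = 414750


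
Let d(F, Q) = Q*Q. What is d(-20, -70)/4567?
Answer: 4900/4567 ≈ 1.0729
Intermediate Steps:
d(F, Q) = Q²
d(-20, -70)/4567 = (-70)²/4567 = 4900*(1/4567) = 4900/4567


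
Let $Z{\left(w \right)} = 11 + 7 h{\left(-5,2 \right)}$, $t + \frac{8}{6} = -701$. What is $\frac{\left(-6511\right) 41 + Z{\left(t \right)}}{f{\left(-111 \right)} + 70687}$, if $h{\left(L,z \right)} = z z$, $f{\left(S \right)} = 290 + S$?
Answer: $- \frac{133456}{35433} \approx -3.7664$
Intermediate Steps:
$t = - \frac{2107}{3}$ ($t = - \frac{4}{3} - 701 = - \frac{2107}{3} \approx -702.33$)
$h{\left(L,z \right)} = z^{2}$
$Z{\left(w \right)} = 39$ ($Z{\left(w \right)} = 11 + 7 \cdot 2^{2} = 11 + 7 \cdot 4 = 11 + 28 = 39$)
$\frac{\left(-6511\right) 41 + Z{\left(t \right)}}{f{\left(-111 \right)} + 70687} = \frac{\left(-6511\right) 41 + 39}{\left(290 - 111\right) + 70687} = \frac{-266951 + 39}{179 + 70687} = - \frac{266912}{70866} = \left(-266912\right) \frac{1}{70866} = - \frac{133456}{35433}$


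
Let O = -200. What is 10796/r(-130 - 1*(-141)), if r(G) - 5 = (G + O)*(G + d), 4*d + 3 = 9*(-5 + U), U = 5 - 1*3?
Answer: -21592/1313 ≈ -16.445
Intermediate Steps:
U = 2 (U = 5 - 3 = 2)
d = -15/2 (d = -3/4 + (9*(-5 + 2))/4 = -3/4 + (9*(-3))/4 = -3/4 + (1/4)*(-27) = -3/4 - 27/4 = -15/2 ≈ -7.5000)
r(G) = 5 + (-200 + G)*(-15/2 + G) (r(G) = 5 + (G - 200)*(G - 15/2) = 5 + (-200 + G)*(-15/2 + G))
10796/r(-130 - 1*(-141)) = 10796/(1505 + (-130 - 1*(-141))**2 - 415*(-130 - 1*(-141))/2) = 10796/(1505 + (-130 + 141)**2 - 415*(-130 + 141)/2) = 10796/(1505 + 11**2 - 415/2*11) = 10796/(1505 + 121 - 4565/2) = 10796/(-1313/2) = 10796*(-2/1313) = -21592/1313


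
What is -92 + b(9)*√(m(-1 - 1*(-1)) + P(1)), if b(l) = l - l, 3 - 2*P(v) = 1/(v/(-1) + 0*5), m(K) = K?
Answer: -92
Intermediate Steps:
P(v) = 3/2 + 1/(2*v) (P(v) = 3/2 - 1/(2*(v/(-1) + 0*5)) = 3/2 - 1/(2*(v*(-1) + 0)) = 3/2 - 1/(2*(-v + 0)) = 3/2 - (-1/v)/2 = 3/2 - (-1)/(2*v) = 3/2 + 1/(2*v))
b(l) = 0
-92 + b(9)*√(m(-1 - 1*(-1)) + P(1)) = -92 + 0*√((-1 - 1*(-1)) + (½)*(1 + 3*1)/1) = -92 + 0*√((-1 + 1) + (½)*1*(1 + 3)) = -92 + 0*√(0 + (½)*1*4) = -92 + 0*√(0 + 2) = -92 + 0*√2 = -92 + 0 = -92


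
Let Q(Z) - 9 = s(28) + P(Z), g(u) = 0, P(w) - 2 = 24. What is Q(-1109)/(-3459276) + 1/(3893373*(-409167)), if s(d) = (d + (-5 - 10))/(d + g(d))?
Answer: -175765396544299/17144599656263797872 ≈ -1.0252e-5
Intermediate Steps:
P(w) = 26 (P(w) = 2 + 24 = 26)
s(d) = (-15 + d)/d (s(d) = (d + (-5 - 10))/(d + 0) = (d - 15)/d = (-15 + d)/d)
Q(Z) = 993/28 (Q(Z) = 9 + ((-15 + 28)/28 + 26) = 9 + ((1/28)*13 + 26) = 9 + (13/28 + 26) = 9 + 741/28 = 993/28)
Q(-1109)/(-3459276) + 1/(3893373*(-409167)) = (993/28)/(-3459276) + 1/(3893373*(-409167)) = (993/28)*(-1/3459276) + (1/3893373)*(-1/409167) = -331/32286576 - 1/1593039750291 = -175765396544299/17144599656263797872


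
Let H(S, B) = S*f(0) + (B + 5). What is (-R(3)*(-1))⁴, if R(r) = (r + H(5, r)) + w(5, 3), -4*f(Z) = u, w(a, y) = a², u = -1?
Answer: 492884401/256 ≈ 1.9253e+6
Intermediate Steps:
f(Z) = ¼ (f(Z) = -¼*(-1) = ¼)
H(S, B) = 5 + B + S/4 (H(S, B) = S*(¼) + (B + 5) = S/4 + (5 + B) = 5 + B + S/4)
R(r) = 125/4 + 2*r (R(r) = (r + (5 + r + (¼)*5)) + 5² = (r + (5 + r + 5/4)) + 25 = (r + (25/4 + r)) + 25 = (25/4 + 2*r) + 25 = 125/4 + 2*r)
(-R(3)*(-1))⁴ = (-(125/4 + 2*3)*(-1))⁴ = (-(125/4 + 6)*(-1))⁴ = (-1*149/4*(-1))⁴ = (-149/4*(-1))⁴ = (149/4)⁴ = 492884401/256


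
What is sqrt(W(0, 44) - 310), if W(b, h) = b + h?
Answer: I*sqrt(266) ≈ 16.31*I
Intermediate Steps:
sqrt(W(0, 44) - 310) = sqrt((0 + 44) - 310) = sqrt(44 - 310) = sqrt(-266) = I*sqrt(266)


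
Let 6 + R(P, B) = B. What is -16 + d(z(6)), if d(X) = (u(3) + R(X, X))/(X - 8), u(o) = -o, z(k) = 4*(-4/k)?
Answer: -477/32 ≈ -14.906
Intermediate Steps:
R(P, B) = -6 + B
z(k) = -16/k
d(X) = (-9 + X)/(-8 + X) (d(X) = (-1*3 + (-6 + X))/(X - 8) = (-3 + (-6 + X))/(-8 + X) = (-9 + X)/(-8 + X))
-16 + d(z(6)) = -16 + (-9 - 16/6)/(-8 - 16/6) = -16 + (-9 - 16*⅙)/(-8 - 16*⅙) = -16 + (-9 - 8/3)/(-8 - 8/3) = -16 - 35/3/(-32/3) = -16 - 3/32*(-35/3) = -16 + 35/32 = -477/32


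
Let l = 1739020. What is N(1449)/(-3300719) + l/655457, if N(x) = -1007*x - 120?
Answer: 94316908501/30471540473 ≈ 3.0952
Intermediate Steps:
N(x) = -120 - 1007*x
N(1449)/(-3300719) + l/655457 = (-120 - 1007*1449)/(-3300719) + 1739020/655457 = (-120 - 1459143)*(-1/3300719) + 1739020*(1/655457) = -1459263*(-1/3300719) + 1739020/655457 = 20553/46489 + 1739020/655457 = 94316908501/30471540473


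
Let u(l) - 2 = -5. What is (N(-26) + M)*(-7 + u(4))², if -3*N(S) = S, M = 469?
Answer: 143300/3 ≈ 47767.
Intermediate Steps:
N(S) = -S/3
u(l) = -3 (u(l) = 2 - 5 = -3)
(N(-26) + M)*(-7 + u(4))² = (-⅓*(-26) + 469)*(-7 - 3)² = (26/3 + 469)*(-10)² = (1433/3)*100 = 143300/3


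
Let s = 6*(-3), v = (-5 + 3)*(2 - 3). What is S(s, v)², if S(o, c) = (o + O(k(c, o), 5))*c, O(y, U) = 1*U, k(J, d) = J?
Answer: 676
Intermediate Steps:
v = 2 (v = -2*(-1) = 2)
O(y, U) = U
s = -18
S(o, c) = c*(5 + o) (S(o, c) = (o + 5)*c = (5 + o)*c = c*(5 + o))
S(s, v)² = (2*(5 - 18))² = (2*(-13))² = (-26)² = 676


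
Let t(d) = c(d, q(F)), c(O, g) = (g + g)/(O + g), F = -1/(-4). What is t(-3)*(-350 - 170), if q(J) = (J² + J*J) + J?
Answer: 1040/7 ≈ 148.57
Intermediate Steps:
F = ¼ (F = -1*(-¼) = ¼ ≈ 0.25000)
q(J) = J + 2*J² (q(J) = (J² + J²) + J = 2*J² + J = J + 2*J²)
c(O, g) = 2*g/(O + g) (c(O, g) = (2*g)/(O + g) = 2*g/(O + g))
t(d) = 3/(4*(3/8 + d)) (t(d) = 2*((1 + 2*(¼))/4)/(d + (1 + 2*(¼))/4) = 2*((1 + ½)/4)/(d + (1 + ½)/4) = 2*((¼)*(3/2))/(d + (¼)*(3/2)) = 2*(3/8)/(d + 3/8) = 2*(3/8)/(3/8 + d) = 3/(4*(3/8 + d)))
t(-3)*(-350 - 170) = (6/(3 + 8*(-3)))*(-350 - 170) = (6/(3 - 24))*(-520) = (6/(-21))*(-520) = (6*(-1/21))*(-520) = -2/7*(-520) = 1040/7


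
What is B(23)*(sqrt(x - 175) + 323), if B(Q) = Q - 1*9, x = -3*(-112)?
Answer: 4522 + 14*sqrt(161) ≈ 4699.6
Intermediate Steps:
x = 336
B(Q) = -9 + Q (B(Q) = Q - 9 = -9 + Q)
B(23)*(sqrt(x - 175) + 323) = (-9 + 23)*(sqrt(336 - 175) + 323) = 14*(sqrt(161) + 323) = 14*(323 + sqrt(161)) = 4522 + 14*sqrt(161)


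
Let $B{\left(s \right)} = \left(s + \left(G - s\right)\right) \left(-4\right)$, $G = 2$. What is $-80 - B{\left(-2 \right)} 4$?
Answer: $-48$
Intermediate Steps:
$B{\left(s \right)} = -8$ ($B{\left(s \right)} = \left(s - \left(-2 + s\right)\right) \left(-4\right) = 2 \left(-4\right) = -8$)
$-80 - B{\left(-2 \right)} 4 = -80 - \left(-8\right) 4 = -80 - -32 = -80 + 32 = -48$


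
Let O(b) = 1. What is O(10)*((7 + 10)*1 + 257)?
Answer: 274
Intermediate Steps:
O(10)*((7 + 10)*1 + 257) = 1*((7 + 10)*1 + 257) = 1*(17*1 + 257) = 1*(17 + 257) = 1*274 = 274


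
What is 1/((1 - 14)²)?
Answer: 1/169 ≈ 0.0059172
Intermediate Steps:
1/((1 - 14)²) = 1/((-13)²) = 1/169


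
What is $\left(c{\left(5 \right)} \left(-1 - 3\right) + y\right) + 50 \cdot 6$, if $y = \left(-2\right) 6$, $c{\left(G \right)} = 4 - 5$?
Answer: $292$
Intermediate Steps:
$c{\left(G \right)} = -1$ ($c{\left(G \right)} = 4 - 5 = -1$)
$y = -12$
$\left(c{\left(5 \right)} \left(-1 - 3\right) + y\right) + 50 \cdot 6 = \left(- (-1 - 3) - 12\right) + 50 \cdot 6 = \left(- (-1 - 3) - 12\right) + 300 = \left(\left(-1\right) \left(-4\right) - 12\right) + 300 = \left(4 - 12\right) + 300 = -8 + 300 = 292$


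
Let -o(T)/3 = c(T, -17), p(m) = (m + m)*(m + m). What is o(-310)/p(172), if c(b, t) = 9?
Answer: -27/118336 ≈ -0.00022816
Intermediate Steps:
p(m) = 4*m² (p(m) = (2*m)*(2*m) = 4*m²)
o(T) = -27 (o(T) = -3*9 = -27)
o(-310)/p(172) = -27/(4*172²) = -27/(4*29584) = -27/118336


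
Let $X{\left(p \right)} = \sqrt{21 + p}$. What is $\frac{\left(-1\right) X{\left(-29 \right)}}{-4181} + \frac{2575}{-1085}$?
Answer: $- \frac{515}{217} + \frac{2 i \sqrt{2}}{4181} \approx -2.3733 + 0.0006765 i$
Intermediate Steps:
$\frac{\left(-1\right) X{\left(-29 \right)}}{-4181} + \frac{2575}{-1085} = \frac{\left(-1\right) \sqrt{21 - 29}}{-4181} + \frac{2575}{-1085} = - \sqrt{-8} \left(- \frac{1}{4181}\right) + 2575 \left(- \frac{1}{1085}\right) = - 2 i \sqrt{2} \left(- \frac{1}{4181}\right) - \frac{515}{217} = \frac{2 i \sqrt{2}}{4181} - \frac{515}{217} = - \frac{515}{217} + \frac{2 i \sqrt{2}}{4181}$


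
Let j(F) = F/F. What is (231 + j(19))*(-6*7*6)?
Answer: -58464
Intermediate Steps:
j(F) = 1
(231 + j(19))*(-6*7*6) = (231 + 1)*(-6*7*6) = 232*(-42*6) = 232*(-252) = -58464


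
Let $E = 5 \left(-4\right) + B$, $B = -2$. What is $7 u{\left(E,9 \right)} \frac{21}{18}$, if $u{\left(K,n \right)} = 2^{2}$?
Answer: $\frac{98}{3} \approx 32.667$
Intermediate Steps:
$E = -22$ ($E = 5 \left(-4\right) - 2 = -20 - 2 = -22$)
$u{\left(K,n \right)} = 4$
$7 u{\left(E,9 \right)} \frac{21}{18} = 7 \cdot 4 \cdot \frac{21}{18} = 28 \cdot 21 \cdot \frac{1}{18} = 28 \cdot \frac{7}{6} = \frac{98}{3}$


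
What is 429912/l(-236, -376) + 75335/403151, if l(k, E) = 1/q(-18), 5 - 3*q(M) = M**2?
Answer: -18429635063041/403151 ≈ -4.5714e+7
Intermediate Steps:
q(M) = 5/3 - M**2/3
l(k, E) = -3/319 (l(k, E) = 1/(5/3 - 1/3*(-18)**2) = 1/(5/3 - 1/3*324) = 1/(5/3 - 108) = 1/(-319/3) = -3/319)
429912/l(-236, -376) + 75335/403151 = 429912/(-3/319) + 75335/403151 = 429912*(-319/3) + 75335*(1/403151) = -45713976 + 75335/403151 = -18429635063041/403151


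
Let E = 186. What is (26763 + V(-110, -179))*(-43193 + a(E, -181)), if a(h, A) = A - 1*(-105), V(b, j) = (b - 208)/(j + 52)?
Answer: -147080806911/127 ≈ -1.1581e+9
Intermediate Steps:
V(b, j) = (-208 + b)/(52 + j)
a(h, A) = 105 + A (a(h, A) = A + 105 = 105 + A)
(26763 + V(-110, -179))*(-43193 + a(E, -181)) = (26763 + (-208 - 110)/(52 - 179))*(-43193 + (105 - 181)) = (26763 - 318/(-127))*(-43193 - 76) = (26763 - 1/127*(-318))*(-43269) = (26763 + 318/127)*(-43269) = (3399219/127)*(-43269) = -147080806911/127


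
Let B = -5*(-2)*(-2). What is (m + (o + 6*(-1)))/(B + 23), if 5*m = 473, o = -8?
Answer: 403/15 ≈ 26.867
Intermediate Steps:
m = 473/5 (m = (⅕)*473 = 473/5 ≈ 94.600)
B = -20 (B = 10*(-2) = -20)
(m + (o + 6*(-1)))/(B + 23) = (473/5 + (-8 + 6*(-1)))/(-20 + 23) = (473/5 + (-8 - 6))/3 = (473/5 - 14)*(⅓) = (403/5)*(⅓) = 403/15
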